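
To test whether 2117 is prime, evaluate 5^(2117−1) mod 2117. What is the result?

5^1 ≡ 5 (mod 2117)
5^2 ≡ 5^2 = 25 ≡ 25 (mod 2117)
5^4 ≡ 25^2 = 625 ≡ 625 (mod 2117)
5^8 ≡ 625^2 = 390625 ≡ 1097 (mod 2117)
5^16 ≡ 1097^2 = 1203409 ≡ 953 (mod 2117)
5^32 ≡ 953^2 = 908209 ≡ 16 (mod 2117)
5^64 ≡ 16^2 = 256 ≡ 256 (mod 2117)
5^128 ≡ 256^2 = 65536 ≡ 2026 (mod 2117)
5^256 ≡ 2026^2 = 4104676 ≡ 1930 (mod 2117)
5^512 ≡ 1930^2 = 3724900 ≡ 1097 (mod 2117)
5^1024 ≡ 1097^2 = 1203409 ≡ 953 (mod 2117)
5^2048 ≡ 953^2 = 908209 ≡ 16 (mod 2117)
2116 = 2048 + 64 + 4 in binary powers of 2.
So 5^2116 ≡ 16 · 256 · 625 ≡ 547 (mod 2117).
Since 547 ≠ 1, base 5 is a Fermat witness: 2117 is composite.

547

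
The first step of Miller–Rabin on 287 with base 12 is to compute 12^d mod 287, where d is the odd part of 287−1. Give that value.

287 − 1 = 286 = 2^1 · 143, so d = 143.
12^1 ≡ 12 (mod 287)
12^2 ≡ 12^2 = 144 ≡ 144 (mod 287)
12^4 ≡ 144^2 = 20736 ≡ 72 (mod 287)
12^8 ≡ 72^2 = 5184 ≡ 18 (mod 287)
12^16 ≡ 18^2 = 324 ≡ 37 (mod 287)
12^32 ≡ 37^2 = 1369 ≡ 221 (mod 287)
12^64 ≡ 221^2 = 48841 ≡ 51 (mod 287)
12^128 ≡ 51^2 = 2601 ≡ 18 (mod 287)
143 = 128 + 8 + 4 + 2 + 1 in binary powers of 2.
So 12^143 ≡ 18 · 18 · 72 · 144 · 12 ≡ 199 (mod 287).
Squaring chain: 199; never reaches −1, so base 12 is a Miller–Rabin witness that 287 is composite.

199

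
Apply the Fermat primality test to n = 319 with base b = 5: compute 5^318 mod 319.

5^1 ≡ 5 (mod 319)
5^2 ≡ 5^2 = 25 ≡ 25 (mod 319)
5^4 ≡ 25^2 = 625 ≡ 306 (mod 319)
5^8 ≡ 306^2 = 93636 ≡ 169 (mod 319)
5^16 ≡ 169^2 = 28561 ≡ 170 (mod 319)
5^32 ≡ 170^2 = 28900 ≡ 190 (mod 319)
5^64 ≡ 190^2 = 36100 ≡ 53 (mod 319)
5^128 ≡ 53^2 = 2809 ≡ 257 (mod 319)
5^256 ≡ 257^2 = 66049 ≡ 16 (mod 319)
318 = 256 + 32 + 16 + 8 + 4 + 2 in binary powers of 2.
So 5^318 ≡ 16 · 190 · 170 · 169 · 306 · 25 ≡ 136 (mod 319).
Since 136 ≠ 1, base 5 is a Fermat witness: 319 is composite.

136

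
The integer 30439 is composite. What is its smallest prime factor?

30439 is odd.
Digit sum 19, not divisible by 3.
Ends in 9: not divisible by 5.
7: 30439 = 7·4348 + 3
11: 30439 = 11·2767 + 2
13: 30439 = 13·2341 + 6
17: 30439 = 17·1790 + 9
19: 30439 = 19·1602 + 1
23: 30439 = 23·1323 + 10
29: 30439 = 29·1049 + 18
31: 30439 = 31·981 + 28
37: 30439 = 37·822 + 25
41: 30439 = 41·742 + 17
43: 30439 = 43·707 + 38
47: 30439 = 47·647 + 30
53: 30439 = 53·574 + 17
59: 30439 = 59·515 + 54
61: 30439 = 61·499

61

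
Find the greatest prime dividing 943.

41

943 = 23 · 41
41 is prime.
So 943 = 23 · 41; the largest prime factor is 41.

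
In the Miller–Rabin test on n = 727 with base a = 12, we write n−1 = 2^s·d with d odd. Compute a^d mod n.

726

727 − 1 = 726 = 2^1 · 363, so d = 363.
12^1 ≡ 12 (mod 727)
12^2 ≡ 12^2 = 144 ≡ 144 (mod 727)
12^4 ≡ 144^2 = 20736 ≡ 380 (mod 727)
12^8 ≡ 380^2 = 144400 ≡ 454 (mod 727)
12^16 ≡ 454^2 = 206116 ≡ 375 (mod 727)
12^32 ≡ 375^2 = 140625 ≡ 314 (mod 727)
12^64 ≡ 314^2 = 98596 ≡ 451 (mod 727)
12^128 ≡ 451^2 = 203401 ≡ 568 (mod 727)
12^256 ≡ 568^2 = 322624 ≡ 563 (mod 727)
363 = 256 + 64 + 32 + 8 + 2 + 1 in binary powers of 2.
So 12^363 ≡ 563 · 451 · 314 · 454 · 144 · 12 ≡ 726 (mod 727).
Since 12^d ≡ 726 (mod 727), base 12 does not prove 727 composite.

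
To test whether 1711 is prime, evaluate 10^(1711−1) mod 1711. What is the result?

10^1 ≡ 10 (mod 1711)
10^2 ≡ 10^2 = 100 ≡ 100 (mod 1711)
10^4 ≡ 100^2 = 10000 ≡ 1445 (mod 1711)
10^8 ≡ 1445^2 = 2088025 ≡ 605 (mod 1711)
10^16 ≡ 605^2 = 366025 ≡ 1582 (mod 1711)
10^32 ≡ 1582^2 = 2502724 ≡ 1242 (mod 1711)
10^64 ≡ 1242^2 = 1542564 ≡ 953 (mod 1711)
10^128 ≡ 953^2 = 908209 ≡ 1379 (mod 1711)
10^256 ≡ 1379^2 = 1901641 ≡ 720 (mod 1711)
10^512 ≡ 720^2 = 518400 ≡ 1678 (mod 1711)
10^1024 ≡ 1678^2 = 2815684 ≡ 1089 (mod 1711)
1710 = 1024 + 512 + 128 + 32 + 8 + 4 + 2 in binary powers of 2.
So 10^1710 ≡ 1089 · 1678 · 1379 · 1242 · 605 · 1445 · 100 ≡ 1115 (mod 1711).
Since 1115 ≠ 1, base 10 is a Fermat witness: 1711 is composite.

1115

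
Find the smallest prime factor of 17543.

17543 is odd.
Digit sum 20, not divisible by 3.
Ends in 3: not divisible by 5.
7: 17543 = 7·2506 + 1
11: 17543 = 11·1594 + 9
13: 17543 = 13·1349 + 6
17: 17543 = 17·1031 + 16
19: 17543 = 19·923 + 6
23: 17543 = 23·762 + 17
29: 17543 = 29·604 + 27
31: 17543 = 31·565 + 28
37: 17543 = 37·474 + 5
41: 17543 = 41·427 + 36
43: 17543 = 43·407 + 42
47: 17543 = 47·373 + 12
53: 17543 = 53·331

53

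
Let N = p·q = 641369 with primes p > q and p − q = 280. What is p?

Since p = q + 280, we have 641369 = q(q + 280), so q² + 280q − 641369 = 0.
Discriminant: 280² + 4·641369 = 78400 + 2565476 = 2643876; √2643876 = 1626.
q = (−280 + 1626)/2 = 673, and p = q + 280 = 953.
Check: 673 · 953 = 641369.

953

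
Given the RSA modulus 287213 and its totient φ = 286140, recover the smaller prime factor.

503

φ(n) = (p−1)(q−1) = n − (p+q) + 1, so p + q = 287213 − 286140 + 1 = 1074.
p and q are the roots of t² − 1074t + 287213 = 0.
Discriminant: 1074² − 4·287213 = 1153476 − 1148852 = 4624; √4624 = 68.
q = (1074 − 68)/2 = 503, p = (1074 + 68)/2 = 571.
Check: 503 · 571 = 287213.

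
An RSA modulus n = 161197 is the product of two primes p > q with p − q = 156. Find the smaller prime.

Since p = q + 156, we have 161197 = q(q + 156), so q² + 156q − 161197 = 0.
Discriminant: 156² + 4·161197 = 24336 + 644788 = 669124; √669124 = 818.
q = (−156 + 818)/2 = 331, and p = q + 156 = 487.
Check: 331 · 487 = 161197.

331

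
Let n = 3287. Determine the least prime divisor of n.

19

3287 is odd.
Digit sum 20, not divisible by 3.
Ends in 7: not divisible by 5.
7: 3287 = 7·469 + 4
11: 3287 = 11·298 + 9
13: 3287 = 13·252 + 11
17: 3287 = 17·193 + 6
19: 3287 = 19·173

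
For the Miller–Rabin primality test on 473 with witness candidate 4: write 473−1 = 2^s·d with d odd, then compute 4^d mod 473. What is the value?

473 − 1 = 472 = 2^3 · 59, so d = 59.
4^1 ≡ 4 (mod 473)
4^2 ≡ 4^2 = 16 ≡ 16 (mod 473)
4^4 ≡ 16^2 = 256 ≡ 256 (mod 473)
4^8 ≡ 256^2 = 65536 ≡ 262 (mod 473)
4^16 ≡ 262^2 = 68644 ≡ 59 (mod 473)
4^32 ≡ 59^2 = 3481 ≡ 170 (mod 473)
59 = 32 + 16 + 8 + 2 + 1 in binary powers of 2.
So 4^59 ≡ 170 · 59 · 262 · 16 · 4 ≡ 322 (mod 473).
Squaring chain: 322 → 97 → 422; never reaches −1, so base 4 is a Miller–Rabin witness that 473 is composite.

322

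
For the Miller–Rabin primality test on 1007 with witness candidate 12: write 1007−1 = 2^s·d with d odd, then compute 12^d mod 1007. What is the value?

1007 − 1 = 1006 = 2^1 · 503, so d = 503.
12^1 ≡ 12 (mod 1007)
12^2 ≡ 12^2 = 144 ≡ 144 (mod 1007)
12^4 ≡ 144^2 = 20736 ≡ 596 (mod 1007)
12^8 ≡ 596^2 = 355216 ≡ 752 (mod 1007)
12^16 ≡ 752^2 = 565504 ≡ 577 (mod 1007)
12^32 ≡ 577^2 = 332929 ≡ 619 (mod 1007)
12^64 ≡ 619^2 = 383161 ≡ 501 (mod 1007)
12^128 ≡ 501^2 = 251001 ≡ 258 (mod 1007)
12^256 ≡ 258^2 = 66564 ≡ 102 (mod 1007)
503 = 256 + 128 + 64 + 32 + 16 + 4 + 2 + 1 in binary powers of 2.
So 12^503 ≡ 102 · 258 · 501 · 619 · 577 · 596 · 144 · 12 ≡ 198 (mod 1007).
Squaring chain: 198; never reaches −1, so base 12 is a Miller–Rabin witness that 1007 is composite.

198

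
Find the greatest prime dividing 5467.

71

5467 = 7 · 781
781 = 11 · 71
71 is prime.
So 5467 = 7 · 11 · 71; the largest prime factor is 71.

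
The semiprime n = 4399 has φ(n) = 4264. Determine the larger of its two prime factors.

83

φ(n) = (p−1)(q−1) = n − (p+q) + 1, so p + q = 4399 − 4264 + 1 = 136.
p and q are the roots of t² − 136t + 4399 = 0.
Discriminant: 136² − 4·4399 = 18496 − 17596 = 900; √900 = 30.
q = (136 − 30)/2 = 53, p = (136 + 30)/2 = 83.
Check: 53 · 83 = 4399.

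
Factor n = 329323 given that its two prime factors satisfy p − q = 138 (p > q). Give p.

647

Since p = q + 138, we have 329323 = q(q + 138), so q² + 138q − 329323 = 0.
Discriminant: 138² + 4·329323 = 19044 + 1317292 = 1336336; √1336336 = 1156.
q = (−138 + 1156)/2 = 509, and p = q + 138 = 647.
Check: 509 · 647 = 329323.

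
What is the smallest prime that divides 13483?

97

13483 is odd.
Digit sum 19, not divisible by 3.
Ends in 3: not divisible by 5.
7: 13483 = 7·1926 + 1
11: 13483 = 11·1225 + 8
13: 13483 = 13·1037 + 2
17: 13483 = 17·793 + 2
19: 13483 = 19·709 + 12
23: 13483 = 23·586 + 5
29: 13483 = 29·464 + 27
31: 13483 = 31·434 + 29
37: 13483 = 37·364 + 15
41: 13483 = 41·328 + 35
43: 13483 = 43·313 + 24
47: 13483 = 47·286 + 41
53: 13483 = 53·254 + 21
59: 13483 = 59·228 + 31
61: 13483 = 61·221 + 2
67: 13483 = 67·201 + 16
71: 13483 = 71·189 + 64
73: 13483 = 73·184 + 51
79: 13483 = 79·170 + 53
83: 13483 = 83·162 + 37
89: 13483 = 89·151 + 44
97: 13483 = 97·139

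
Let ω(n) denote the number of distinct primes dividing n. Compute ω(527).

527 = 17 · 31
527 = 17 · 31, which has 2 distinct prime factors.

2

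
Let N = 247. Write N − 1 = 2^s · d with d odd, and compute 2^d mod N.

164

247 − 1 = 246 = 2^1 · 123, so d = 123.
2^1 ≡ 2 (mod 247)
2^2 ≡ 2^2 = 4 ≡ 4 (mod 247)
2^4 ≡ 4^2 = 16 ≡ 16 (mod 247)
2^8 ≡ 16^2 = 256 ≡ 9 (mod 247)
2^16 ≡ 9^2 = 81 ≡ 81 (mod 247)
2^32 ≡ 81^2 = 6561 ≡ 139 (mod 247)
2^64 ≡ 139^2 = 19321 ≡ 55 (mod 247)
123 = 64 + 32 + 16 + 8 + 2 + 1 in binary powers of 2.
So 2^123 ≡ 55 · 139 · 81 · 9 · 4 · 2 ≡ 164 (mod 247).
Squaring chain: 164; never reaches −1, so base 2 is a Miller–Rabin witness that 247 is composite.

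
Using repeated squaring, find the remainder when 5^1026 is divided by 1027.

1000

5^1 ≡ 5 (mod 1027)
5^2 ≡ 5^2 = 25 ≡ 25 (mod 1027)
5^4 ≡ 25^2 = 625 ≡ 625 (mod 1027)
5^8 ≡ 625^2 = 390625 ≡ 365 (mod 1027)
5^16 ≡ 365^2 = 133225 ≡ 742 (mod 1027)
5^32 ≡ 742^2 = 550564 ≡ 92 (mod 1027)
5^64 ≡ 92^2 = 8464 ≡ 248 (mod 1027)
5^128 ≡ 248^2 = 61504 ≡ 911 (mod 1027)
5^256 ≡ 911^2 = 829921 ≡ 105 (mod 1027)
5^512 ≡ 105^2 = 11025 ≡ 755 (mod 1027)
5^1024 ≡ 755^2 = 570025 ≡ 40 (mod 1027)
1026 = 1024 + 2 in binary powers of 2.
So 5^1026 ≡ 40 · 25 ≡ 1000 (mod 1027).
Since 1000 ≠ 1, base 5 is a Fermat witness: 1027 is composite.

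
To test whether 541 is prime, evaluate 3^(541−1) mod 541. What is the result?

1

3^1 ≡ 3 (mod 541)
3^2 ≡ 3^2 = 9 ≡ 9 (mod 541)
3^4 ≡ 9^2 = 81 ≡ 81 (mod 541)
3^8 ≡ 81^2 = 6561 ≡ 69 (mod 541)
3^16 ≡ 69^2 = 4761 ≡ 433 (mod 541)
3^32 ≡ 433^2 = 187489 ≡ 303 (mod 541)
3^64 ≡ 303^2 = 91809 ≡ 380 (mod 541)
3^128 ≡ 380^2 = 144400 ≡ 494 (mod 541)
3^256 ≡ 494^2 = 244036 ≡ 45 (mod 541)
3^512 ≡ 45^2 = 2025 ≡ 402 (mod 541)
540 = 512 + 16 + 8 + 4 in binary powers of 2.
So 3^540 ≡ 402 · 433 · 69 · 81 ≡ 1 (mod 541).
Since the result is 1, base 3 gives no evidence that 541 is composite.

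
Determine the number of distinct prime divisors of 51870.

6

51870 = 2 · 25935
25935 = 3 · 8645
8645 = 5 · 1729
1729 = 7 · 247
247 = 13 · 19
51870 = 2 · 3 · 5 · 7 · 13 · 19, which has 6 distinct prime factors.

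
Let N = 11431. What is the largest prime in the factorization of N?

11431 = 7 · 1633
1633 = 23 · 71
71 is prime.
So 11431 = 7 · 23 · 71; the largest prime factor is 71.

71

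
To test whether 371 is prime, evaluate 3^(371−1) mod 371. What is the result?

305

3^1 ≡ 3 (mod 371)
3^2 ≡ 3^2 = 9 ≡ 9 (mod 371)
3^4 ≡ 9^2 = 81 ≡ 81 (mod 371)
3^8 ≡ 81^2 = 6561 ≡ 254 (mod 371)
3^16 ≡ 254^2 = 64516 ≡ 333 (mod 371)
3^32 ≡ 333^2 = 110889 ≡ 331 (mod 371)
3^64 ≡ 331^2 = 109561 ≡ 116 (mod 371)
3^128 ≡ 116^2 = 13456 ≡ 100 (mod 371)
3^256 ≡ 100^2 = 10000 ≡ 354 (mod 371)
370 = 256 + 64 + 32 + 16 + 2 in binary powers of 2.
So 3^370 ≡ 354 · 116 · 331 · 333 · 9 ≡ 305 (mod 371).
Since 305 ≠ 1, base 3 is a Fermat witness: 371 is composite.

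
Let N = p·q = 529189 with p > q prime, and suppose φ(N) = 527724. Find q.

φ(n) = (p−1)(q−1) = n − (p+q) + 1, so p + q = 529189 − 527724 + 1 = 1466.
p and q are the roots of t² − 1466t + 529189 = 0.
Discriminant: 1466² − 4·529189 = 2149156 − 2116756 = 32400; √32400 = 180.
q = (1466 − 180)/2 = 643, p = (1466 + 180)/2 = 823.
Check: 643 · 823 = 529189.

643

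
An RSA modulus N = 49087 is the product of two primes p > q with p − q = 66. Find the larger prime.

257

Since p = q + 66, we have 49087 = q(q + 66), so q² + 66q − 49087 = 0.
Discriminant: 66² + 4·49087 = 4356 + 196348 = 200704; √200704 = 448.
q = (−66 + 448)/2 = 191, and p = q + 66 = 257.
Check: 191 · 257 = 49087.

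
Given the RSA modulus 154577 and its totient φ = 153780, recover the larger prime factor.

467

φ(n) = (p−1)(q−1) = n − (p+q) + 1, so p + q = 154577 − 153780 + 1 = 798.
p and q are the roots of t² − 798t + 154577 = 0.
Discriminant: 798² − 4·154577 = 636804 − 618308 = 18496; √18496 = 136.
q = (798 − 136)/2 = 331, p = (798 + 136)/2 = 467.
Check: 331 · 467 = 154577.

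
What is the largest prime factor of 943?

41

943 = 23 · 41
41 is prime.
So 943 = 23 · 41; the largest prime factor is 41.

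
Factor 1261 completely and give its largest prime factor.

97

1261 = 13 · 97
97 is prime.
So 1261 = 13 · 97; the largest prime factor is 97.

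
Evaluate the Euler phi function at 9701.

9504

Factor: 9701 = 89 · 109.
φ(9701) = (89−1) · (109−1) = 88 · 108 = 9504.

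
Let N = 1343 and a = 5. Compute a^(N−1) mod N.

1137

5^1 ≡ 5 (mod 1343)
5^2 ≡ 5^2 = 25 ≡ 25 (mod 1343)
5^4 ≡ 25^2 = 625 ≡ 625 (mod 1343)
5^8 ≡ 625^2 = 390625 ≡ 1155 (mod 1343)
5^16 ≡ 1155^2 = 1334025 ≡ 426 (mod 1343)
5^32 ≡ 426^2 = 181476 ≡ 171 (mod 1343)
5^64 ≡ 171^2 = 29241 ≡ 1038 (mod 1343)
5^128 ≡ 1038^2 = 1077444 ≡ 358 (mod 1343)
5^256 ≡ 358^2 = 128164 ≡ 579 (mod 1343)
5^512 ≡ 579^2 = 335241 ≡ 834 (mod 1343)
5^1024 ≡ 834^2 = 695556 ≡ 1225 (mod 1343)
1342 = 1024 + 256 + 32 + 16 + 8 + 4 + 2 in binary powers of 2.
So 5^1342 ≡ 1225 · 579 · 171 · 426 · 1155 · 625 · 25 ≡ 1137 (mod 1343).
Since 1137 ≠ 1, base 5 is a Fermat witness: 1343 is composite.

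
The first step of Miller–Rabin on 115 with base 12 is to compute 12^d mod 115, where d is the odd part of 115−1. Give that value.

115 − 1 = 114 = 2^1 · 57, so d = 57.
12^1 ≡ 12 (mod 115)
12^2 ≡ 12^2 = 144 ≡ 29 (mod 115)
12^4 ≡ 29^2 = 841 ≡ 36 (mod 115)
12^8 ≡ 36^2 = 1296 ≡ 31 (mod 115)
12^16 ≡ 31^2 = 961 ≡ 41 (mod 115)
12^32 ≡ 41^2 = 1681 ≡ 71 (mod 115)
57 = 32 + 16 + 8 + 1 in binary powers of 2.
So 12^57 ≡ 71 · 41 · 31 · 12 ≡ 52 (mod 115).
Squaring chain: 52; never reaches −1, so base 12 is a Miller–Rabin witness that 115 is composite.

52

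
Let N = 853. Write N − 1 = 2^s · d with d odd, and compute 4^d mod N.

852

853 − 1 = 852 = 2^2 · 213, so d = 213.
4^1 ≡ 4 (mod 853)
4^2 ≡ 4^2 = 16 ≡ 16 (mod 853)
4^4 ≡ 16^2 = 256 ≡ 256 (mod 853)
4^8 ≡ 256^2 = 65536 ≡ 708 (mod 853)
4^16 ≡ 708^2 = 501264 ≡ 553 (mod 853)
4^32 ≡ 553^2 = 305809 ≡ 435 (mod 853)
4^64 ≡ 435^2 = 189225 ≡ 712 (mod 853)
4^128 ≡ 712^2 = 506944 ≡ 262 (mod 853)
213 = 128 + 64 + 16 + 4 + 1 in binary powers of 2.
So 4^213 ≡ 262 · 712 · 553 · 256 · 4 ≡ 852 (mod 853).
Since 4^d ≡ 852 (mod 853), base 4 does not prove 853 composite.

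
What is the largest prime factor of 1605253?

1605253 = 13 · 123481
123481 = 19 · 6499
6499 = 67 · 97
97 is prime.
So 1605253 = 13 · 19 · 67 · 97; the largest prime factor is 97.

97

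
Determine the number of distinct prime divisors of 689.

2

689 = 13 · 53
689 = 13 · 53, which has 2 distinct prime factors.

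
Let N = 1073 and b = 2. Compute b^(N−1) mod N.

2^1 ≡ 2 (mod 1073)
2^2 ≡ 2^2 = 4 ≡ 4 (mod 1073)
2^4 ≡ 4^2 = 16 ≡ 16 (mod 1073)
2^8 ≡ 16^2 = 256 ≡ 256 (mod 1073)
2^16 ≡ 256^2 = 65536 ≡ 83 (mod 1073)
2^32 ≡ 83^2 = 6889 ≡ 451 (mod 1073)
2^64 ≡ 451^2 = 203401 ≡ 604 (mod 1073)
2^128 ≡ 604^2 = 364816 ≡ 1069 (mod 1073)
2^256 ≡ 1069^2 = 1142761 ≡ 16 (mod 1073)
2^512 ≡ 16^2 = 256 ≡ 256 (mod 1073)
2^1024 ≡ 256^2 = 65536 ≡ 83 (mod 1073)
1072 = 1024 + 32 + 16 in binary powers of 2.
So 2^1072 ≡ 83 · 451 · 83 ≡ 604 (mod 1073).
Since 604 ≠ 1, base 2 is a Fermat witness: 1073 is composite.

604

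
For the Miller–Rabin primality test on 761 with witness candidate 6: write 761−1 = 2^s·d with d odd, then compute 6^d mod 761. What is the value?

62

761 − 1 = 760 = 2^3 · 95, so d = 95.
6^1 ≡ 6 (mod 761)
6^2 ≡ 6^2 = 36 ≡ 36 (mod 761)
6^4 ≡ 36^2 = 1296 ≡ 535 (mod 761)
6^8 ≡ 535^2 = 286225 ≡ 89 (mod 761)
6^16 ≡ 89^2 = 7921 ≡ 311 (mod 761)
6^32 ≡ 311^2 = 96721 ≡ 74 (mod 761)
6^64 ≡ 74^2 = 5476 ≡ 149 (mod 761)
95 = 64 + 16 + 8 + 4 + 2 + 1 in binary powers of 2.
So 6^95 ≡ 149 · 311 · 89 · 535 · 36 · 6 ≡ 62 (mod 761).
Squaring chain: 62 → 39 → 760; reaches −1, so base 6 does not prove 761 composite.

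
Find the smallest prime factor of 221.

221 is odd.
Digit sum 5, not divisible by 3.
Ends in 1: not divisible by 5.
7: 221 = 7·31 + 4
11: 221 = 11·20 + 1
13: 221 = 13·17

13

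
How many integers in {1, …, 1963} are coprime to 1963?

Factor: 1963 = 13 · 151.
φ(1963) = (13−1) · (151−1) = 12 · 150 = 1800.

1800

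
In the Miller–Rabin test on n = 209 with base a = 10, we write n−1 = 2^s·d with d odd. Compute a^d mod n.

209 − 1 = 208 = 2^4 · 13, so d = 13.
10^1 ≡ 10 (mod 209)
10^2 ≡ 10^2 = 100 ≡ 100 (mod 209)
10^4 ≡ 100^2 = 10000 ≡ 177 (mod 209)
10^8 ≡ 177^2 = 31329 ≡ 188 (mod 209)
13 = 8 + 4 + 1 in binary powers of 2.
So 10^13 ≡ 188 · 177 · 10 ≡ 32 (mod 209).
Squaring chain: 32 → 188 → 23 → 111; never reaches −1, so base 10 is a Miller–Rabin witness that 209 is composite.

32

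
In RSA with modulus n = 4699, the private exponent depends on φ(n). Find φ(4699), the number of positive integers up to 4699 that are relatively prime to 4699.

Factor: 4699 = 37 · 127.
φ(4699) = (37−1) · (127−1) = 36 · 126 = 4536.

4536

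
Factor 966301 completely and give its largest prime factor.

966301 = 7 · 138043
138043 = 31 · 4453
4453 = 61 · 73
73 is prime.
So 966301 = 7 · 31 · 61 · 73; the largest prime factor is 73.

73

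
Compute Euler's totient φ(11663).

11448

Factor: 11663 = 107 · 109.
φ(11663) = (107−1) · (109−1) = 106 · 108 = 11448.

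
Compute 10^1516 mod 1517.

10

10^1 ≡ 10 (mod 1517)
10^2 ≡ 10^2 = 100 ≡ 100 (mod 1517)
10^4 ≡ 100^2 = 10000 ≡ 898 (mod 1517)
10^8 ≡ 898^2 = 806404 ≡ 877 (mod 1517)
10^16 ≡ 877^2 = 769129 ≡ 10 (mod 1517)
10^32 ≡ 10^2 = 100 ≡ 100 (mod 1517)
10^64 ≡ 100^2 = 10000 ≡ 898 (mod 1517)
10^128 ≡ 898^2 = 806404 ≡ 877 (mod 1517)
10^256 ≡ 877^2 = 769129 ≡ 10 (mod 1517)
10^512 ≡ 10^2 = 100 ≡ 100 (mod 1517)
10^1024 ≡ 100^2 = 10000 ≡ 898 (mod 1517)
1516 = 1024 + 256 + 128 + 64 + 32 + 8 + 4 in binary powers of 2.
So 10^1516 ≡ 898 · 10 · 877 · 898 · 100 · 877 · 898 ≡ 10 (mod 1517).
Since 10 ≠ 1, base 10 is a Fermat witness: 1517 is composite.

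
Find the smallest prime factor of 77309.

77309 is odd.
Digit sum 26, not divisible by 3.
Ends in 9: not divisible by 5.
7: 77309 = 7·11044 + 1
11: 77309 = 11·7028 + 1
13: 77309 = 13·5946 + 11
17: 77309 = 17·4547 + 10
19: 77309 = 19·4068 + 17
23: 77309 = 23·3361 + 6
29: 77309 = 29·2665 + 24
31: 77309 = 31·2493 + 26
37: 77309 = 37·2089 + 16
41: 77309 = 41·1885 + 24
43: 77309 = 43·1797 + 38
47: 77309 = 47·1644 + 41
53: 77309 = 53·1458 + 35
59: 77309 = 59·1310 + 19
61: 77309 = 61·1267 + 22
67: 77309 = 67·1153 + 58
71: 77309 = 71·1088 + 61
73: 77309 = 73·1059 + 2
79: 77309 = 79·978 + 47
83: 77309 = 83·931 + 36
89: 77309 = 89·868 + 57
97: 77309 = 97·797

97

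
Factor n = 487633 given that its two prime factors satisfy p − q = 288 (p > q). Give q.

569

Since p = q + 288, we have 487633 = q(q + 288), so q² + 288q − 487633 = 0.
Discriminant: 288² + 4·487633 = 82944 + 1950532 = 2033476; √2033476 = 1426.
q = (−288 + 1426)/2 = 569, and p = q + 288 = 857.
Check: 569 · 857 = 487633.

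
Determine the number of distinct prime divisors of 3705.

3705 = 3 · 1235
1235 = 5 · 247
247 = 13 · 19
3705 = 3 · 5 · 13 · 19, which has 4 distinct prime factors.

4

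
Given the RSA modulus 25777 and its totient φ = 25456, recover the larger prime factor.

φ(n) = (p−1)(q−1) = n − (p+q) + 1, so p + q = 25777 − 25456 + 1 = 322.
p and q are the roots of t² − 322t + 25777 = 0.
Discriminant: 322² − 4·25777 = 103684 − 103108 = 576; √576 = 24.
q = (322 − 24)/2 = 149, p = (322 + 24)/2 = 173.
Check: 149 · 173 = 25777.

173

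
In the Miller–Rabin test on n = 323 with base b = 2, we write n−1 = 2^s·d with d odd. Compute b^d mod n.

323 − 1 = 322 = 2^1 · 161, so d = 161.
2^1 ≡ 2 (mod 323)
2^2 ≡ 2^2 = 4 ≡ 4 (mod 323)
2^4 ≡ 4^2 = 16 ≡ 16 (mod 323)
2^8 ≡ 16^2 = 256 ≡ 256 (mod 323)
2^16 ≡ 256^2 = 65536 ≡ 290 (mod 323)
2^32 ≡ 290^2 = 84100 ≡ 120 (mod 323)
2^64 ≡ 120^2 = 14400 ≡ 188 (mod 323)
2^128 ≡ 188^2 = 35344 ≡ 137 (mod 323)
161 = 128 + 32 + 1 in binary powers of 2.
So 2^161 ≡ 137 · 120 · 2 ≡ 257 (mod 323).
Squaring chain: 257; never reaches −1, so base 2 is a Miller–Rabin witness that 323 is composite.

257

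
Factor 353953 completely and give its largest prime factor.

353953 = 41 · 8633
8633 = 89 · 97
97 is prime.
So 353953 = 41 · 89 · 97; the largest prime factor is 97.

97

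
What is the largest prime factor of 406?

406 = 2 · 203
203 = 7 · 29
29 is prime.
So 406 = 2 · 7 · 29; the largest prime factor is 29.

29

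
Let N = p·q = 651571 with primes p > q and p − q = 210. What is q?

Since p = q + 210, we have 651571 = q(q + 210), so q² + 210q − 651571 = 0.
Discriminant: 210² + 4·651571 = 44100 + 2606284 = 2650384; √2650384 = 1628.
q = (−210 + 1628)/2 = 709, and p = q + 210 = 919.
Check: 709 · 919 = 651571.

709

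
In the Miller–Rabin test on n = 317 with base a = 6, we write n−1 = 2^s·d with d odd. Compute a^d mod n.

317 − 1 = 316 = 2^2 · 79, so d = 79.
6^1 ≡ 6 (mod 317)
6^2 ≡ 6^2 = 36 ≡ 36 (mod 317)
6^4 ≡ 36^2 = 1296 ≡ 28 (mod 317)
6^8 ≡ 28^2 = 784 ≡ 150 (mod 317)
6^16 ≡ 150^2 = 22500 ≡ 310 (mod 317)
6^32 ≡ 310^2 = 96100 ≡ 49 (mod 317)
6^64 ≡ 49^2 = 2401 ≡ 182 (mod 317)
79 = 64 + 8 + 4 + 2 + 1 in binary powers of 2.
So 6^79 ≡ 182 · 150 · 28 · 36 · 6 ≡ 316 (mod 317).
Since 6^d ≡ 316 (mod 317), base 6 does not prove 317 composite.

316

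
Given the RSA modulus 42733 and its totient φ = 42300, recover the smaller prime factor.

151

φ(n) = (p−1)(q−1) = n − (p+q) + 1, so p + q = 42733 − 42300 + 1 = 434.
p and q are the roots of t² − 434t + 42733 = 0.
Discriminant: 434² − 4·42733 = 188356 − 170932 = 17424; √17424 = 132.
q = (434 − 132)/2 = 151, p = (434 + 132)/2 = 283.
Check: 151 · 283 = 42733.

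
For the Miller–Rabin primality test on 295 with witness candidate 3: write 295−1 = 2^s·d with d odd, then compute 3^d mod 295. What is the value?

127

295 − 1 = 294 = 2^1 · 147, so d = 147.
3^1 ≡ 3 (mod 295)
3^2 ≡ 3^2 = 9 ≡ 9 (mod 295)
3^4 ≡ 9^2 = 81 ≡ 81 (mod 295)
3^8 ≡ 81^2 = 6561 ≡ 71 (mod 295)
3^16 ≡ 71^2 = 5041 ≡ 26 (mod 295)
3^32 ≡ 26^2 = 676 ≡ 86 (mod 295)
3^64 ≡ 86^2 = 7396 ≡ 21 (mod 295)
3^128 ≡ 21^2 = 441 ≡ 146 (mod 295)
147 = 128 + 16 + 2 + 1 in binary powers of 2.
So 3^147 ≡ 146 · 26 · 9 · 3 ≡ 127 (mod 295).
Squaring chain: 127; never reaches −1, so base 3 is a Miller–Rabin witness that 295 is composite.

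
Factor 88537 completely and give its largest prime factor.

71

88537 = 29 · 3053
3053 = 43 · 71
71 is prime.
So 88537 = 29 · 43 · 71; the largest prime factor is 71.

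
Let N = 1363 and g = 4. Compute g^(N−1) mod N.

4^1 ≡ 4 (mod 1363)
4^2 ≡ 4^2 = 16 ≡ 16 (mod 1363)
4^4 ≡ 16^2 = 256 ≡ 256 (mod 1363)
4^8 ≡ 256^2 = 65536 ≡ 112 (mod 1363)
4^16 ≡ 112^2 = 12544 ≡ 277 (mod 1363)
4^32 ≡ 277^2 = 76729 ≡ 401 (mod 1363)
4^64 ≡ 401^2 = 160801 ≡ 1330 (mod 1363)
4^128 ≡ 1330^2 = 1768900 ≡ 1089 (mod 1363)
4^256 ≡ 1089^2 = 1185921 ≡ 111 (mod 1363)
4^512 ≡ 111^2 = 12321 ≡ 54 (mod 1363)
4^1024 ≡ 54^2 = 2916 ≡ 190 (mod 1363)
1362 = 1024 + 256 + 64 + 16 + 2 in binary powers of 2.
So 4^1362 ≡ 190 · 111 · 1330 · 277 · 16 ≡ 836 (mod 1363).
Since 836 ≠ 1, base 4 is a Fermat witness: 1363 is composite.

836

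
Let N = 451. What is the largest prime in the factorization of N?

451 = 11 · 41
41 is prime.
So 451 = 11 · 41; the largest prime factor is 41.

41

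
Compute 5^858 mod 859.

1

5^1 ≡ 5 (mod 859)
5^2 ≡ 5^2 = 25 ≡ 25 (mod 859)
5^4 ≡ 25^2 = 625 ≡ 625 (mod 859)
5^8 ≡ 625^2 = 390625 ≡ 639 (mod 859)
5^16 ≡ 639^2 = 408321 ≡ 296 (mod 859)
5^32 ≡ 296^2 = 87616 ≡ 857 (mod 859)
5^64 ≡ 857^2 = 734449 ≡ 4 (mod 859)
5^128 ≡ 4^2 = 16 ≡ 16 (mod 859)
5^256 ≡ 16^2 = 256 ≡ 256 (mod 859)
5^512 ≡ 256^2 = 65536 ≡ 252 (mod 859)
858 = 512 + 256 + 64 + 16 + 8 + 2 in binary powers of 2.
So 5^858 ≡ 252 · 256 · 4 · 296 · 639 · 25 ≡ 1 (mod 859).
Since the result is 1, base 5 gives no evidence that 859 is composite.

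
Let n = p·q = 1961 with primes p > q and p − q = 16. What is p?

53

Since p = q + 16, we have 1961 = q(q + 16), so q² + 16q − 1961 = 0.
Discriminant: 16² + 4·1961 = 256 + 7844 = 8100; √8100 = 90.
q = (−16 + 90)/2 = 37, and p = q + 16 = 53.
Check: 37 · 53 = 1961.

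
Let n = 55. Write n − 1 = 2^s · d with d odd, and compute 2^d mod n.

18

55 − 1 = 54 = 2^1 · 27, so d = 27.
2^1 ≡ 2 (mod 55)
2^2 ≡ 2^2 = 4 ≡ 4 (mod 55)
2^4 ≡ 4^2 = 16 ≡ 16 (mod 55)
2^8 ≡ 16^2 = 256 ≡ 36 (mod 55)
2^16 ≡ 36^2 = 1296 ≡ 31 (mod 55)
27 = 16 + 8 + 2 + 1 in binary powers of 2.
So 2^27 ≡ 31 · 36 · 4 · 2 ≡ 18 (mod 55).
Squaring chain: 18; never reaches −1, so base 2 is a Miller–Rabin witness that 55 is composite.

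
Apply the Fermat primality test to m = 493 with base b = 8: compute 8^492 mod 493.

458

8^1 ≡ 8 (mod 493)
8^2 ≡ 8^2 = 64 ≡ 64 (mod 493)
8^4 ≡ 64^2 = 4096 ≡ 152 (mod 493)
8^8 ≡ 152^2 = 23104 ≡ 426 (mod 493)
8^16 ≡ 426^2 = 181476 ≡ 52 (mod 493)
8^32 ≡ 52^2 = 2704 ≡ 239 (mod 493)
8^64 ≡ 239^2 = 57121 ≡ 426 (mod 493)
8^128 ≡ 426^2 = 181476 ≡ 52 (mod 493)
8^256 ≡ 52^2 = 2704 ≡ 239 (mod 493)
492 = 256 + 128 + 64 + 32 + 8 + 4 in binary powers of 2.
So 8^492 ≡ 239 · 52 · 426 · 239 · 426 · 152 ≡ 458 (mod 493).
Since 458 ≠ 1, base 8 is a Fermat witness: 493 is composite.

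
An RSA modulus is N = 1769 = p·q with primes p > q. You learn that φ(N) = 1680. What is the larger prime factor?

61

φ(n) = (p−1)(q−1) = n − (p+q) + 1, so p + q = 1769 − 1680 + 1 = 90.
p and q are the roots of t² − 90t + 1769 = 0.
Discriminant: 90² − 4·1769 = 8100 − 7076 = 1024; √1024 = 32.
q = (90 − 32)/2 = 29, p = (90 + 32)/2 = 61.
Check: 29 · 61 = 1769.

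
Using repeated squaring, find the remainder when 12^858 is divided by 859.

12^1 ≡ 12 (mod 859)
12^2 ≡ 12^2 = 144 ≡ 144 (mod 859)
12^4 ≡ 144^2 = 20736 ≡ 120 (mod 859)
12^8 ≡ 120^2 = 14400 ≡ 656 (mod 859)
12^16 ≡ 656^2 = 430336 ≡ 836 (mod 859)
12^32 ≡ 836^2 = 698896 ≡ 529 (mod 859)
12^64 ≡ 529^2 = 279841 ≡ 666 (mod 859)
12^128 ≡ 666^2 = 443556 ≡ 312 (mod 859)
12^256 ≡ 312^2 = 97344 ≡ 277 (mod 859)
12^512 ≡ 277^2 = 76729 ≡ 278 (mod 859)
858 = 512 + 256 + 64 + 16 + 8 + 2 in binary powers of 2.
So 12^858 ≡ 278 · 277 · 666 · 836 · 656 · 144 ≡ 1 (mod 859).
Since the result is 1, base 12 gives no evidence that 859 is composite.

1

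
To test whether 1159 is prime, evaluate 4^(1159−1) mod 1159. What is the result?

790

4^1 ≡ 4 (mod 1159)
4^2 ≡ 4^2 = 16 ≡ 16 (mod 1159)
4^4 ≡ 16^2 = 256 ≡ 256 (mod 1159)
4^8 ≡ 256^2 = 65536 ≡ 632 (mod 1159)
4^16 ≡ 632^2 = 399424 ≡ 728 (mod 1159)
4^32 ≡ 728^2 = 529984 ≡ 321 (mod 1159)
4^64 ≡ 321^2 = 103041 ≡ 1049 (mod 1159)
4^128 ≡ 1049^2 = 1100401 ≡ 510 (mod 1159)
4^256 ≡ 510^2 = 260100 ≡ 484 (mod 1159)
4^512 ≡ 484^2 = 234256 ≡ 138 (mod 1159)
4^1024 ≡ 138^2 = 19044 ≡ 500 (mod 1159)
1158 = 1024 + 128 + 4 + 2 in binary powers of 2.
So 4^1158 ≡ 500 · 510 · 256 · 16 ≡ 790 (mod 1159).
Since 790 ≠ 1, base 4 is a Fermat witness: 1159 is composite.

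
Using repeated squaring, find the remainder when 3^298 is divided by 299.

3^1 ≡ 3 (mod 299)
3^2 ≡ 3^2 = 9 ≡ 9 (mod 299)
3^4 ≡ 9^2 = 81 ≡ 81 (mod 299)
3^8 ≡ 81^2 = 6561 ≡ 282 (mod 299)
3^16 ≡ 282^2 = 79524 ≡ 289 (mod 299)
3^32 ≡ 289^2 = 83521 ≡ 100 (mod 299)
3^64 ≡ 100^2 = 10000 ≡ 133 (mod 299)
3^128 ≡ 133^2 = 17689 ≡ 48 (mod 299)
3^256 ≡ 48^2 = 2304 ≡ 211 (mod 299)
298 = 256 + 32 + 8 + 2 in binary powers of 2.
So 3^298 ≡ 211 · 100 · 282 · 9 ≡ 3 (mod 299).
Since 3 ≠ 1, base 3 is a Fermat witness: 299 is composite.

3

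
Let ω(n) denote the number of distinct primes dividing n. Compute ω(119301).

119301 = 3 · 39767
39767 = 7 · 5681
5681 = 13 · 437
437 = 19 · 23
119301 = 3 · 7 · 13 · 19 · 23, which has 5 distinct prime factors.

5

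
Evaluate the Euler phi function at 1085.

720

Factor: 1085 = 5 · 7 · 31.
φ(1085) = (5−1) · (7−1) · (31−1) = 4 · 6 · 30 = 720.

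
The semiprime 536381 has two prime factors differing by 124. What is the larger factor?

Since p = q + 124, we have 536381 = q(q + 124), so q² + 124q − 536381 = 0.
Discriminant: 124² + 4·536381 = 15376 + 2145524 = 2160900; √2160900 = 1470.
q = (−124 + 1470)/2 = 673, and p = q + 124 = 797.
Check: 673 · 797 = 536381.

797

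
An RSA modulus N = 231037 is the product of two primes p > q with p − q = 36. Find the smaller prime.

Since p = q + 36, we have 231037 = q(q + 36), so q² + 36q − 231037 = 0.
Discriminant: 36² + 4·231037 = 1296 + 924148 = 925444; √925444 = 962.
q = (−36 + 962)/2 = 463, and p = q + 36 = 499.
Check: 463 · 499 = 231037.

463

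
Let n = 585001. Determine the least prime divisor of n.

31

585001 is odd.
Digit sum 19, not divisible by 3.
Ends in 1: not divisible by 5.
7: 585001 = 7·83571 + 4
11: 585001 = 11·53181 + 10
13: 585001 = 13·45000 + 1
17: 585001 = 17·34411 + 14
19: 585001 = 19·30789 + 10
23: 585001 = 23·25434 + 19
29: 585001 = 29·20172 + 13
31: 585001 = 31·18871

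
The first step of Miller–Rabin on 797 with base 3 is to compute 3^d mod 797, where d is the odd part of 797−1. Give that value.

582

797 − 1 = 796 = 2^2 · 199, so d = 199.
3^1 ≡ 3 (mod 797)
3^2 ≡ 3^2 = 9 ≡ 9 (mod 797)
3^4 ≡ 9^2 = 81 ≡ 81 (mod 797)
3^8 ≡ 81^2 = 6561 ≡ 185 (mod 797)
3^16 ≡ 185^2 = 34225 ≡ 751 (mod 797)
3^32 ≡ 751^2 = 564001 ≡ 522 (mod 797)
3^64 ≡ 522^2 = 272484 ≡ 707 (mod 797)
3^128 ≡ 707^2 = 499849 ≡ 130 (mod 797)
199 = 128 + 64 + 4 + 2 + 1 in binary powers of 2.
So 3^199 ≡ 130 · 707 · 81 · 9 · 3 ≡ 582 (mod 797).
Squaring chain: 582 → 796; reaches −1, so base 3 does not prove 797 composite.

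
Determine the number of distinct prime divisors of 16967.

2

16967 = 19^2 · 47
16967 = 19^2 · 47, which has 2 distinct prime factors.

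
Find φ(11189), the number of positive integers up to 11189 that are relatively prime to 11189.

Factor: 11189 = 67 · 167.
φ(11189) = (67−1) · (167−1) = 66 · 166 = 10956.

10956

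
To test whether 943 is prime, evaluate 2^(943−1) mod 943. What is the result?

2^1 ≡ 2 (mod 943)
2^2 ≡ 2^2 = 4 ≡ 4 (mod 943)
2^4 ≡ 4^2 = 16 ≡ 16 (mod 943)
2^8 ≡ 16^2 = 256 ≡ 256 (mod 943)
2^16 ≡ 256^2 = 65536 ≡ 469 (mod 943)
2^32 ≡ 469^2 = 219961 ≡ 242 (mod 943)
2^64 ≡ 242^2 = 58564 ≡ 98 (mod 943)
2^128 ≡ 98^2 = 9604 ≡ 174 (mod 943)
2^256 ≡ 174^2 = 30276 ≡ 100 (mod 943)
2^512 ≡ 100^2 = 10000 ≡ 570 (mod 943)
942 = 512 + 256 + 128 + 32 + 8 + 4 + 2 in binary powers of 2.
So 2^942 ≡ 570 · 100 · 174 · 242 · 256 · 16 · 4 ≡ 496 (mod 943).
Since 496 ≠ 1, base 2 is a Fermat witness: 943 is composite.

496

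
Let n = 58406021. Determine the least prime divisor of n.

58406021 is odd.
Digit sum 26, not divisible by 3.
Ends in 1: not divisible by 5.
7: 58406021 = 7·8343717 + 2
11: 58406021 = 11·5309638 + 3
13: 58406021 = 13·4492770 + 11
17: 58406021 = 17·3435648 + 5
19: 58406021 = 19·3074001 + 2
23: 58406021 = 23·2539392 + 5
29: 58406021 = 29·2014000 + 21
31: 58406021 = 31·1884065 + 6
37: 58406021 = 37·1578541 + 4
41: 58406021 = 41·1424537 + 4
43: 58406021 = 43·1358279 + 24
47: 58406021 = 47·1242681 + 14
53: 58406021 = 53·1102000 + 21
59: 58406021 = 59·989932 + 33
61: 58406021 = 61·957475 + 46
67: 58406021 = 67·871731 + 44
71: 58406021 = 71·822620 + 1
73: 58406021 = 73·800082 + 35
79: 58406021 = 79·739316 + 57
83: 58406021 = 83·703687

83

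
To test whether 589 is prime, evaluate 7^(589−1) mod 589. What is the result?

343

7^1 ≡ 7 (mod 589)
7^2 ≡ 7^2 = 49 ≡ 49 (mod 589)
7^4 ≡ 49^2 = 2401 ≡ 45 (mod 589)
7^8 ≡ 45^2 = 2025 ≡ 258 (mod 589)
7^16 ≡ 258^2 = 66564 ≡ 7 (mod 589)
7^32 ≡ 7^2 = 49 ≡ 49 (mod 589)
7^64 ≡ 49^2 = 2401 ≡ 45 (mod 589)
7^128 ≡ 45^2 = 2025 ≡ 258 (mod 589)
7^256 ≡ 258^2 = 66564 ≡ 7 (mod 589)
7^512 ≡ 7^2 = 49 ≡ 49 (mod 589)
588 = 512 + 64 + 8 + 4 in binary powers of 2.
So 7^588 ≡ 49 · 45 · 258 · 45 ≡ 343 (mod 589).
Since 343 ≠ 1, base 7 is a Fermat witness: 589 is composite.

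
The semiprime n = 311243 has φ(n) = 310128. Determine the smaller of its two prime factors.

547

φ(n) = (p−1)(q−1) = n − (p+q) + 1, so p + q = 311243 − 310128 + 1 = 1116.
p and q are the roots of t² − 1116t + 311243 = 0.
Discriminant: 1116² − 4·311243 = 1245456 − 1244972 = 484; √484 = 22.
q = (1116 − 22)/2 = 547, p = (1116 + 22)/2 = 569.
Check: 547 · 569 = 311243.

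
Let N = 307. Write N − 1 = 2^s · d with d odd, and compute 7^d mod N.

1

307 − 1 = 306 = 2^1 · 153, so d = 153.
7^1 ≡ 7 (mod 307)
7^2 ≡ 7^2 = 49 ≡ 49 (mod 307)
7^4 ≡ 49^2 = 2401 ≡ 252 (mod 307)
7^8 ≡ 252^2 = 63504 ≡ 262 (mod 307)
7^16 ≡ 262^2 = 68644 ≡ 183 (mod 307)
7^32 ≡ 183^2 = 33489 ≡ 26 (mod 307)
7^64 ≡ 26^2 = 676 ≡ 62 (mod 307)
7^128 ≡ 62^2 = 3844 ≡ 160 (mod 307)
153 = 128 + 16 + 8 + 1 in binary powers of 2.
So 7^153 ≡ 160 · 183 · 262 · 7 ≡ 1 (mod 307).
Since 7^d ≡ 1 (mod 307), base 7 does not prove 307 composite.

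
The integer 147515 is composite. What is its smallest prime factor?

147515 is odd.
Digit sum 23, not divisible by 3.
Ends in 5: divisible by 5.

5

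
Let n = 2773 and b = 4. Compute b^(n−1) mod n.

2446

4^1 ≡ 4 (mod 2773)
4^2 ≡ 4^2 = 16 ≡ 16 (mod 2773)
4^4 ≡ 16^2 = 256 ≡ 256 (mod 2773)
4^8 ≡ 256^2 = 65536 ≡ 1757 (mod 2773)
4^16 ≡ 1757^2 = 3087049 ≡ 700 (mod 2773)
4^32 ≡ 700^2 = 490000 ≡ 1952 (mod 2773)
4^64 ≡ 1952^2 = 3810304 ≡ 202 (mod 2773)
4^128 ≡ 202^2 = 40804 ≡ 1982 (mod 2773)
4^256 ≡ 1982^2 = 3928324 ≡ 1756 (mod 2773)
4^512 ≡ 1756^2 = 3083536 ≡ 2733 (mod 2773)
4^1024 ≡ 2733^2 = 7469289 ≡ 1600 (mod 2773)
4^2048 ≡ 1600^2 = 2560000 ≡ 521 (mod 2773)
2772 = 2048 + 512 + 128 + 64 + 16 + 4 in binary powers of 2.
So 4^2772 ≡ 521 · 2733 · 1982 · 202 · 700 · 256 ≡ 2446 (mod 2773).
Since 2446 ≠ 1, base 4 is a Fermat witness: 2773 is composite.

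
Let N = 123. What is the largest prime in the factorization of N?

41

123 = 3 · 41
41 is prime.
So 123 = 3 · 41; the largest prime factor is 41.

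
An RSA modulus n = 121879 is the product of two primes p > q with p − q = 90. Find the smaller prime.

307

Since p = q + 90, we have 121879 = q(q + 90), so q² + 90q − 121879 = 0.
Discriminant: 90² + 4·121879 = 8100 + 487516 = 495616; √495616 = 704.
q = (−90 + 704)/2 = 307, and p = q + 90 = 397.
Check: 307 · 397 = 121879.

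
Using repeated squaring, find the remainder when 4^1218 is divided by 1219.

630

4^1 ≡ 4 (mod 1219)
4^2 ≡ 4^2 = 16 ≡ 16 (mod 1219)
4^4 ≡ 16^2 = 256 ≡ 256 (mod 1219)
4^8 ≡ 256^2 = 65536 ≡ 929 (mod 1219)
4^16 ≡ 929^2 = 863041 ≡ 1208 (mod 1219)
4^32 ≡ 1208^2 = 1459264 ≡ 121 (mod 1219)
4^64 ≡ 121^2 = 14641 ≡ 13 (mod 1219)
4^128 ≡ 13^2 = 169 ≡ 169 (mod 1219)
4^256 ≡ 169^2 = 28561 ≡ 524 (mod 1219)
4^512 ≡ 524^2 = 274576 ≡ 301 (mod 1219)
4^1024 ≡ 301^2 = 90601 ≡ 395 (mod 1219)
1218 = 1024 + 128 + 64 + 2 in binary powers of 2.
So 4^1218 ≡ 395 · 169 · 13 · 16 ≡ 630 (mod 1219).
Since 630 ≠ 1, base 4 is a Fermat witness: 1219 is composite.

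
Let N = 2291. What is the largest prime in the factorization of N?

79

2291 = 29 · 79
79 is prime.
So 2291 = 29 · 79; the largest prime factor is 79.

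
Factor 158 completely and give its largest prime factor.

158 = 2 · 79
79 is prime.
So 158 = 2 · 79; the largest prime factor is 79.

79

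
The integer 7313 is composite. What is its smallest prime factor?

7313 is odd.
Digit sum 14, not divisible by 3.
Ends in 3: not divisible by 5.
7: 7313 = 7·1044 + 5
11: 7313 = 11·664 + 9
13: 7313 = 13·562 + 7
17: 7313 = 17·430 + 3
19: 7313 = 19·384 + 17
23: 7313 = 23·317 + 22
29: 7313 = 29·252 + 5
31: 7313 = 31·235 + 28
37: 7313 = 37·197 + 24
41: 7313 = 41·178 + 15
43: 7313 = 43·170 + 3
47: 7313 = 47·155 + 28
53: 7313 = 53·137 + 52
59: 7313 = 59·123 + 56
61: 7313 = 61·119 + 54
67: 7313 = 67·109 + 10
71: 7313 = 71·103

71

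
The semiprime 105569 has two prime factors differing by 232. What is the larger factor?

Since p = q + 232, we have 105569 = q(q + 232), so q² + 232q − 105569 = 0.
Discriminant: 232² + 4·105569 = 53824 + 422276 = 476100; √476100 = 690.
q = (−232 + 690)/2 = 229, and p = q + 232 = 461.
Check: 229 · 461 = 105569.

461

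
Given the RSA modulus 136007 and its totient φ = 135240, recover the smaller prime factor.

φ(n) = (p−1)(q−1) = n − (p+q) + 1, so p + q = 136007 − 135240 + 1 = 768.
p and q are the roots of t² − 768t + 136007 = 0.
Discriminant: 768² − 4·136007 = 589824 − 544028 = 45796; √45796 = 214.
q = (768 − 214)/2 = 277, p = (768 + 214)/2 = 491.
Check: 277 · 491 = 136007.

277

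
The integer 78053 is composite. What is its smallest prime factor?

89

78053 is odd.
Digit sum 23, not divisible by 3.
Ends in 3: not divisible by 5.
7: 78053 = 7·11150 + 3
11: 78053 = 11·7095 + 8
13: 78053 = 13·6004 + 1
17: 78053 = 17·4591 + 6
19: 78053 = 19·4108 + 1
23: 78053 = 23·3393 + 14
29: 78053 = 29·2691 + 14
31: 78053 = 31·2517 + 26
37: 78053 = 37·2109 + 20
41: 78053 = 41·1903 + 30
43: 78053 = 43·1815 + 8
47: 78053 = 47·1660 + 33
53: 78053 = 53·1472 + 37
59: 78053 = 59·1322 + 55
61: 78053 = 61·1279 + 34
67: 78053 = 67·1164 + 65
71: 78053 = 71·1099 + 24
73: 78053 = 73·1069 + 16
79: 78053 = 79·988 + 1
83: 78053 = 83·940 + 33
89: 78053 = 89·877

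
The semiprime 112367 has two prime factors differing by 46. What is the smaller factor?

Since p = q + 46, we have 112367 = q(q + 46), so q² + 46q − 112367 = 0.
Discriminant: 46² + 4·112367 = 2116 + 449468 = 451584; √451584 = 672.
q = (−46 + 672)/2 = 313, and p = q + 46 = 359.
Check: 313 · 359 = 112367.

313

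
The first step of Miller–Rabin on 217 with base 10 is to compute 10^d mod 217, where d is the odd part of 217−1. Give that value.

217 − 1 = 216 = 2^3 · 27, so d = 27.
10^1 ≡ 10 (mod 217)
10^2 ≡ 10^2 = 100 ≡ 100 (mod 217)
10^4 ≡ 100^2 = 10000 ≡ 18 (mod 217)
10^8 ≡ 18^2 = 324 ≡ 107 (mod 217)
10^16 ≡ 107^2 = 11449 ≡ 165 (mod 217)
27 = 16 + 8 + 2 + 1 in binary powers of 2.
So 10^27 ≡ 165 · 107 · 100 · 10 ≡ 97 (mod 217).
Squaring chain: 97 → 78 → 8; never reaches −1, so base 10 is a Miller–Rabin witness that 217 is composite.

97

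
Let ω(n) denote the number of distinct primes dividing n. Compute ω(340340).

340340 = 2^2 · 85085
85085 = 5 · 17017
17017 = 7 · 2431
2431 = 11 · 221
221 = 13 · 17
340340 = 2^2 · 5 · 7 · 11 · 13 · 17, which has 6 distinct prime factors.

6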